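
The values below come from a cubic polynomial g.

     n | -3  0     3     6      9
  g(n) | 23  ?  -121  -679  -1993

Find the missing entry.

On equispaced nodes a degree-3 polynomial has vanishing fourth forward difference, so
  g(-3) - 4·g(0) + 6·g(3) - 4·g(6) + g(9) = 0.
Substituting the known values and solving for g(0):
  -4·g(0) = -20
  g(0) = 5.

5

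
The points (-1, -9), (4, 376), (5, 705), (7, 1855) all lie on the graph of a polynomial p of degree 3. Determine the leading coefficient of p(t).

Write p(t) = at^3 + bt^2 + ct + d. Substituting each data point gives a linear system:
  -a + b - c + d = -9
  64a + 16b + 4c + d = 376
  125a + 25b + 5c + d = 705
  343a + 49b + 7c + d = 1855
Solving the system yields a = 5, b = 2, c = 6, d = 0.
So p(t) = 5t^3 + 2t^2 + 6t.
The leading coefficient is 5.

5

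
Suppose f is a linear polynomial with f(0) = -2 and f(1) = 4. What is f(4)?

Write f(n) = an + b. Substituting each data point gives a linear system:
  b = -2
  a + b = 4
Solving the system yields a = 6, b = -2.
So f(n) = 6n - 2.
Then f(4) = 22.

22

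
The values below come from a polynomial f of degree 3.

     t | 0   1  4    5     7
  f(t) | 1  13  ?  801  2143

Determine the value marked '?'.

The 4 known points determine the degree-3 polynomial uniquely.
Write f(t) = at^3 + bt^2 + ct + d. Substituting each data point gives a linear system:
  d = 1
  a + b + c + d = 13
  125a + 25b + 5c + d = 801
  343a + 49b + 7c + d = 2143
Solving the system yields a = 6, b = 1, c = 5, d = 1.
So f(t) = 6t³ + t² + 5t + 1.
Then f(4) = 421.

421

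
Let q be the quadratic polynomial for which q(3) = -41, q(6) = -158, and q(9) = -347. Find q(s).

q(s) = -4s^2 - 3s + 4

Write q(s) = as^2 + bs + c. Substituting each data point gives a linear system:
  9a + 3b + c = -41
  36a + 6b + c = -158
  81a + 9b + c = -347
Solving the system yields a = -4, b = -3, c = 4.
So q(s) = -4s^2 - 3s + 4.
Check: q(3) = -41. ✓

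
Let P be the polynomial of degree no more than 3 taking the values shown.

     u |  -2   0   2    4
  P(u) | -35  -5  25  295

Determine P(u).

P(u) = 5u^3 - 5u - 5

Using the Lagrange interpolation formula with nodes -2, 0, 2, 4:
  L_0(u) = u(u - 2)(u - 4) / -48
  L_1(u) = (u + 2)(u - 2)(u - 4) / 16
  L_2(u) = (u + 2)u(u - 4) / -16
  L_3(u) = (u + 2)u(u - 2) / 48
Then P(u) = -35·L_0(u) - 5·L_1(u) + 25·L_2(u) + 295·L_3(u).
Expanding and collecting terms gives P(u) = 5u^3 - 5u - 5.
Check: P(2) = 25. ✓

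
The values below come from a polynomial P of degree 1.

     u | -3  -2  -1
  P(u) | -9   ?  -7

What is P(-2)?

The 2 known points determine the degree-1 polynomial uniquely.
Write P(u) = au + b. Substituting each data point gives a linear system:
  -3a + b = -9
  -a + b = -7
Solving the system yields a = 1, b = -6.
So P(u) = u - 6.
Then P(-2) = -8.

-8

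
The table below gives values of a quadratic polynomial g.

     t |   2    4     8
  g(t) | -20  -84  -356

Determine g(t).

Using the Lagrange interpolation formula with nodes 2, 4, 8:
  L_0(t) = (t - 4)(t - 8) / 12
  L_1(t) = (t - 2)(t - 8) / -8
  L_2(t) = (t - 2)(t - 4) / 24
Then g(t) = -20·L_0(t) - 84·L_1(t) - 356·L_2(t).
Expanding and collecting terms gives g(t) = -6t² + 4t - 4.
Check: g(4) = -84. ✓

g(t) = -6t^2 + 4t - 4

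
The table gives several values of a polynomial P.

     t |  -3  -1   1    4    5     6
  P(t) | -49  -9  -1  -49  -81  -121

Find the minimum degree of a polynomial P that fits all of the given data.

2

Divided differences on the nodes -3, -1, 1, 4, 5, 6:
  order 0: -49  -9  -1  -49  -81  -121
  order 1: 20  4  -16  -32  -40
  order 2: -4  -4  -4  -4
  order 3: 0  0  0
  order 4: 0  0
  order 5: 0
The order-2 divided differences are all -4 (nonzero) and every higher order vanishes, so the data lies on a polynomial of degree exactly 2.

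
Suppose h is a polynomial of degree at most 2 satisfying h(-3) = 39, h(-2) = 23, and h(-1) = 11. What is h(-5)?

83

Forward differences of the values at n = -3, -2, -1:
  h  : 39  23  11
  Δ  : -16  -12
  Δ^2: 4
The second differences are constant, confirming degree 2.
Interpolating (Newton forward form) and evaluating at n = -5 gives h(-5) = 83.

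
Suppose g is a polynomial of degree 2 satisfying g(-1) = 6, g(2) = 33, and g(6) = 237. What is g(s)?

Write g(s) = as^2 + bs + c. Substituting each data point gives a linear system:
  a - b + c = 6
  4a + 2b + c = 33
  36a + 6b + c = 237
Solving the system yields a = 6, b = 3, c = 3.
So g(s) = 6s² + 3s + 3.
Check: g(-1) = 6. ✓

g(s) = 6s^2 + 3s + 3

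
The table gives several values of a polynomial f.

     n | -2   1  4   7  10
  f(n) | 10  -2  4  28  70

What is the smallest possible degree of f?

2

Forward differences of the values at n = -2, 1, 4, 7, 10:
  f  : 10  -2  4  28  70
  Δ  : -12  6  24  42
  Δ^2: 18  18  18
  Δ^3: 0  0
  Δ^4: 0
The second differences are constant (18) and nonzero, while all higher differences vanish, so the minimal degree is 2.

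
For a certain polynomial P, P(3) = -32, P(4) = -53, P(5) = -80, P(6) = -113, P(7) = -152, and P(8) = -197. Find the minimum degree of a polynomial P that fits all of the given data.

2

Forward differences of the values at s = 3, 4, 5, 6, 7, 8:
  P  : -32  -53  -80  -113  -152  -197
  Δ  : -21  -27  -33  -39  -45
  Δ^2: -6  -6  -6  -6
  Δ^3: 0  0  0
  Δ^4: 0  0
  Δ^5: 0
The second differences are constant (-6) and nonzero, while all higher differences vanish, so the minimal degree is 2.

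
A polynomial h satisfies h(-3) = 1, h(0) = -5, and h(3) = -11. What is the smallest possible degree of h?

1

Forward differences of the values at u = -3, 0, 3:
  h  : 1  -5  -11
  Δ  : -6  -6
  Δ^2: 0
The first differences are constant (-6) and nonzero, while all higher differences vanish, so the minimal degree is 1.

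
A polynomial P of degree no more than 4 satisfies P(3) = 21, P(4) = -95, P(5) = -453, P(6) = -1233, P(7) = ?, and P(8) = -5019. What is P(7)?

The 5 known points determine the degree-4 polynomial uniquely.
Write P(u) = au^4 + bu^3 + cu^2 + du + e. Substituting each data point gives a linear system:
  81a + 27b + 9c + 3d + e = 21
  256a + 64b + 16c + 4d + e = -95
  625a + 125b + 25c + 5d + e = -453
  1296a + 216b + 36c + 6d + e = -1233
  4096a + 512b + 64c + 8d + e = -5019
Solving the system yields a = -2, b = 6, c = 1, d = 5, e = -3.
So P(u) = -2u^4 + 6u^3 + u^2 + 5u - 3.
Then P(7) = -2663.

-2663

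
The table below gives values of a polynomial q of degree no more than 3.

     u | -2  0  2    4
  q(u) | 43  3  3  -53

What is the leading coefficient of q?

-2

Write q(u) = au^3 + bu^2 + cu + d. Substituting each data point gives a linear system:
  -8a + 4b - 2c + d = 43
  d = 3
  8a + 4b + 2c + d = 3
  64a + 16b + 4c + d = -53
Solving the system yields a = -2, b = 5, c = -2, d = 3.
So q(u) = -2u^3 + 5u^2 - 2u + 3.
The leading coefficient is -2.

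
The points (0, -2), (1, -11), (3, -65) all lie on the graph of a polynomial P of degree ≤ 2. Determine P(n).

P(n) = -6n^2 - 3n - 2

Write P(n) = an^2 + bn + c. Substituting each data point gives a linear system:
  c = -2
  a + b + c = -11
  9a + 3b + c = -65
Solving the system yields a = -6, b = -3, c = -2.
So P(n) = -6n^2 - 3n - 2.
Check: P(3) = -65. ✓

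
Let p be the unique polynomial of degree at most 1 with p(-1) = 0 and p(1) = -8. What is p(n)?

p(n) = -4n - 4

Using the Lagrange interpolation formula with nodes -1, 1:
  L_0(n) = (n - 1) / -2
  L_1(n) = (n + 1) / 2
Then p(n) = 0·L_0(n) - 8·L_1(n).
Expanding and collecting terms gives p(n) = -4n - 4.
Check: p(1) = -8. ✓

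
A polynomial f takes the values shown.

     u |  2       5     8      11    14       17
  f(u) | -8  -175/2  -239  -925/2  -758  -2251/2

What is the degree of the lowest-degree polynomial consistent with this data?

Forward differences of the values at u = 2, 5, 8, 11, 14, 17:
  f  : -8  -175/2  -239  -925/2  -758  -2251/2
  Δ  : -159/2  -303/2  -447/2  -591/2  -735/2
  Δ^2: -72  -72  -72  -72
  Δ^3: 0  0  0
  Δ^4: 0  0
  Δ^5: 0
The second differences are constant (-72) and nonzero, while all higher differences vanish, so the minimal degree is 2.

2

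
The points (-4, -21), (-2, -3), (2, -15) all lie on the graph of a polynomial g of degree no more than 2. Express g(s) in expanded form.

Using the Lagrange interpolation formula with nodes -4, -2, 2:
  L_0(s) = (s + 2)(s - 2) / 12
  L_1(s) = (s + 4)(s - 2) / -8
  L_2(s) = (s + 4)(s + 2) / 24
Then g(s) = -21·L_0(s) - 3·L_1(s) - 15·L_2(s).
Expanding and collecting terms gives g(s) = -2s^2 - 3s - 1.
Check: g(-4) = -21. ✓

g(s) = -2s^2 - 3s - 1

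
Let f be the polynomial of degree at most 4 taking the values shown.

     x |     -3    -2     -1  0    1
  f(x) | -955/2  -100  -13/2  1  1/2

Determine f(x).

Write f(x) = ax^4 + bx^3 + cx^2 + dx + e. Substituting each data point gives a linear system:
  81a - 27b + 9c - 3d + e = -955/2
  16a - 8b + 4c - 2d + e = -100
  a - b + c - d + e = -13/2
  e = 1
  a + b + c + d + e = 1/2
Solving the system yields a = -5, b = 3, c = 1, d = 1/2, e = 1.
So f(x) = -5x^4 + 3x^3 + x^2 + (1/2)x + 1.
Check: f(-2) = -100. ✓

f(x) = -5x^4 + 3x^3 + x^2 + (1/2)x + 1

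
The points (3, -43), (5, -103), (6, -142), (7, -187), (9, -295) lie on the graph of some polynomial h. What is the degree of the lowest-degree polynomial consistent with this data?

Divided differences on the nodes 3, 5, 6, 7, 9:
  order 0: -43  -103  -142  -187  -295
  order 1: -30  -39  -45  -54
  order 2: -3  -3  -3
  order 3: 0  0
  order 4: 0
The order-2 divided differences are all -3 (nonzero) and every higher order vanishes, so the data lies on a polynomial of degree exactly 2.

2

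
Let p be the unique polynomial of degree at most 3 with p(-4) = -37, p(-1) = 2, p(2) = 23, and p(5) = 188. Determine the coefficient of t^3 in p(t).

1

Write p(t) = at^3 + bt^2 + ct + d. Substituting each data point gives a linear system:
  -64a + 16b - 4c + d = -37
  -a + b - c + d = 2
  8a + 4b + 2c + d = 23
  125a + 25b + 5c + d = 188
Solving the system yields a = 1, b = 2, c = 2, d = 3.
So p(t) = t^3 + 2t^2 + 2t + 3.
The leading coefficient is 1.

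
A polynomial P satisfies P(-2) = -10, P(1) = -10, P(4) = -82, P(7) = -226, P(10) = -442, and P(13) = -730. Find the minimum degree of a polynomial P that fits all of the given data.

2

Forward differences of the values at t = -2, 1, 4, 7, 10, 13:
  P  : -10  -10  -82  -226  -442  -730
  Δ  : 0  -72  -144  -216  -288
  Δ^2: -72  -72  -72  -72
  Δ^3: 0  0  0
  Δ^4: 0  0
  Δ^5: 0
The second differences are constant (-72) and nonzero, while all higher differences vanish, so the minimal degree is 2.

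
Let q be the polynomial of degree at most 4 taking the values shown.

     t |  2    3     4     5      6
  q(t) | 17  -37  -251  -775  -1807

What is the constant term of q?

Write q(t) = at^4 + bt^3 + ct^2 + dt + e. Substituting each data point gives a linear system:
  16a + 8b + 4c + 2d + e = 17
  81a + 27b + 9c + 3d + e = -37
  256a + 64b + 16c + 4d + e = -251
  625a + 125b + 25c + 5d + e = -775
  1296a + 216b + 36c + 6d + e = -1807
Solving the system yields a = -2, b = 3, c = 3, d = 4, e = 5.
So q(t) = -2t^4 + 3t^3 + 3t^2 + 4t + 5.
The constant term is 5.

5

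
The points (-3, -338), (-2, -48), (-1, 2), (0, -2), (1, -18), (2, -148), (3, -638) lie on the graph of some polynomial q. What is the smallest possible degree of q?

Forward differences of the values at t = -3, -2, -1, 0, 1, 2, 3:
  q  : -338  -48  2  -2  -18  -148  -638
  Δ  : 290  50  -4  -16  -130  -490
  Δ^2: -240  -54  -12  -114  -360
  Δ^3: 186  42  -102  -246
  Δ^4: -144  -144  -144
  Δ^5: 0  0
  Δ^6: 0
The fourth differences are constant (-144) and nonzero, while all higher differences vanish, so the minimal degree is 4.

4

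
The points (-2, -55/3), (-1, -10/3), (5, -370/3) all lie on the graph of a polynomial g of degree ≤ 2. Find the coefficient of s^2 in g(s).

Write g(s) = as^2 + bs + c. Substituting each data point gives a linear system:
  4a - 2b + c = -55/3
  a - b + c = -10/3
  25a + 5b + c = -370/3
Solving the system yields a = -5, b = 0, c = 5/3.
So g(s) = -5s^2 + 5/3.
The leading coefficient is -5.

-5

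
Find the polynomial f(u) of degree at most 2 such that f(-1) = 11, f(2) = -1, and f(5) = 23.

f(u) = 2u^2 - 6u + 3

Using the Lagrange interpolation formula with nodes -1, 2, 5:
  L_0(u) = (u - 2)(u - 5) / 18
  L_1(u) = (u + 1)(u - 5) / -9
  L_2(u) = (u + 1)(u - 2) / 18
Then f(u) = 11·L_0(u) - 1·L_1(u) + 23·L_2(u).
Expanding and collecting terms gives f(u) = 2u² - 6u + 3.
Check: f(-1) = 11. ✓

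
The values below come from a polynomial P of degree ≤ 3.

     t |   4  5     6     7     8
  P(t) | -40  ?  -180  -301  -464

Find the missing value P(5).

The 4 known points determine the degree-3 polynomial uniquely.
Write P(t) = at^3 + bt^2 + ct + d. Substituting each data point gives a linear system:
  64a + 16b + 4c + d = -40
  216a + 36b + 6c + d = -180
  343a + 49b + 7c + d = -301
  512a + 64b + 8c + d = -464
Solving the system yields a = -1, b = 0, c = 6, d = 0.
So P(t) = -t^3 + 6t.
Then P(5) = -95.

-95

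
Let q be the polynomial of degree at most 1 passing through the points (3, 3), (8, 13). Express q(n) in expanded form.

Write q(n) = an + b. Substituting each data point gives a linear system:
  3a + b = 3
  8a + b = 13
Solving the system yields a = 2, b = -3.
So q(n) = 2n - 3.
Check: q(8) = 13. ✓

q(n) = 2n - 3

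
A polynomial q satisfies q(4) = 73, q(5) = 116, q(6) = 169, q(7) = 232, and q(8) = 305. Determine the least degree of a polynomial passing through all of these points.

2

Forward differences of the values at x = 4, 5, 6, 7, 8:
  q  : 73  116  169  232  305
  Δ  : 43  53  63  73
  Δ^2: 10  10  10
  Δ^3: 0  0
  Δ^4: 0
The second differences are constant (10) and nonzero, while all higher differences vanish, so the minimal degree is 2.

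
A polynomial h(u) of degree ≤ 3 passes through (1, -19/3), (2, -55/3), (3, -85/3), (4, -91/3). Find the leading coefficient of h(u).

1

Write h(u) = au^3 + bu^2 + cu + d. Substituting each data point gives a linear system:
  a + b + c + d = -19/3
  8a + 4b + 2c + d = -55/3
  27a + 9b + 3c + d = -85/3
  64a + 16b + 4c + d = -91/3
Solving the system yields a = 1, b = -5, c = -4, d = 5/3.
So h(u) = u^3 - 5u^2 - 4u + 5/3.
The leading coefficient is 1.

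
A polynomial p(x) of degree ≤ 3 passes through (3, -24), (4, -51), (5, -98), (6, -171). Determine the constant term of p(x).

-3

Write p(x) = ax^3 + bx^2 + cx + d. Substituting each data point gives a linear system:
  27a + 9b + 3c + d = -24
  64a + 16b + 4c + d = -51
  125a + 25b + 5c + d = -98
  216a + 36b + 6c + d = -171
Solving the system yields a = -1, b = 2, c = -4, d = -3.
So p(x) = -x^3 + 2x^2 - 4x - 3.
The constant term is -3.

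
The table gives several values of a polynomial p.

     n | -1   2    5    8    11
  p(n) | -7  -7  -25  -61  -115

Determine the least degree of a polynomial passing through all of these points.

2

Forward differences of the values at n = -1, 2, 5, 8, 11:
  p  : -7  -7  -25  -61  -115
  Δ  : 0  -18  -36  -54
  Δ^2: -18  -18  -18
  Δ^3: 0  0
  Δ^4: 0
The second differences are constant (-18) and nonzero, while all higher differences vanish, so the minimal degree is 2.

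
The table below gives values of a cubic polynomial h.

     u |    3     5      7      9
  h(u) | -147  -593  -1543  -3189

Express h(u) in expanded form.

h(u) = -4u^3 - 3u^2 - 3u - 3

Write h(u) = au^3 + bu^2 + cu + d. Substituting each data point gives a linear system:
  27a + 9b + 3c + d = -147
  125a + 25b + 5c + d = -593
  343a + 49b + 7c + d = -1543
  729a + 81b + 9c + d = -3189
Solving the system yields a = -4, b = -3, c = -3, d = -3.
So h(u) = -4u^3 - 3u^2 - 3u - 3.
Check: h(5) = -593. ✓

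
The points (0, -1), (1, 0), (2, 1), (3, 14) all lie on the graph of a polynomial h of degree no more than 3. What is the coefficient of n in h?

5

Write h(n) = an^3 + bn^2 + cn + d. Substituting each data point gives a linear system:
  d = -1
  a + b + c + d = 0
  8a + 4b + 2c + d = 1
  27a + 9b + 3c + d = 14
Solving the system yields a = 2, b = -6, c = 5, d = -1.
So h(n) = 2n^3 - 6n^2 + 5n - 1.
The coefficient of n is 5.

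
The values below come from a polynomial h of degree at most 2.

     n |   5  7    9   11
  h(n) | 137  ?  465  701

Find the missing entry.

The 3 known points determine the degree-2 polynomial uniquely.
Write h(n) = an^2 + bn + c. Substituting each data point gives a linear system:
  25a + 5b + c = 137
  81a + 9b + c = 465
  121a + 11b + c = 701
Solving the system yields a = 6, b = -2, c = -3.
So h(n) = 6n² - 2n - 3.
Then h(7) = 277.

277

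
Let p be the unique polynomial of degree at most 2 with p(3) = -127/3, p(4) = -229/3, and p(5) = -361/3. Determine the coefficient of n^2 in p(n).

Write p(n) = an^2 + bn + c. Substituting each data point gives a linear system:
  9a + 3b + c = -127/3
  16a + 4b + c = -229/3
  25a + 5b + c = -361/3
Solving the system yields a = -5, b = 1, c = -1/3.
So p(n) = -5n^2 + n - 1/3.
The leading coefficient is -5.

-5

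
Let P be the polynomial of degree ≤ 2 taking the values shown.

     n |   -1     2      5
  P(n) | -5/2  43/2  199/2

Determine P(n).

P(n) = 3n^2 + 5n - 1/2

Write P(n) = an^2 + bn + c. Substituting each data point gives a linear system:
  a - b + c = -5/2
  4a + 2b + c = 43/2
  25a + 5b + c = 199/2
Solving the system yields a = 3, b = 5, c = -1/2.
So P(n) = 3n^2 + 5n - 1/2.
Check: P(5) = 199/2. ✓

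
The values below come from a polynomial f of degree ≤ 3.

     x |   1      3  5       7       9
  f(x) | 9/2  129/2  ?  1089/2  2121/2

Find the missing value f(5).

On equispaced nodes a degree-3 polynomial has vanishing fourth forward difference, so
  f(1) - 4·f(3) + 6·f(5) - 4·f(7) + f(9) = 0.
Substituting the known values and solving for f(5):
  6·f(5) = 1371
  f(5) = 457/2.

457/2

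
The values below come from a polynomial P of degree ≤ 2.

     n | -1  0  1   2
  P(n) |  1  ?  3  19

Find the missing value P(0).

The 3 known points determine the degree-2 polynomial uniquely.
Write P(n) = an^2 + bn + c. Substituting each data point gives a linear system:
  a - b + c = 1
  a + b + c = 3
  4a + 2b + c = 19
Solving the system yields a = 5, b = 1, c = -3.
So P(n) = 5n^2 + n - 3.
Then P(0) = -3.

-3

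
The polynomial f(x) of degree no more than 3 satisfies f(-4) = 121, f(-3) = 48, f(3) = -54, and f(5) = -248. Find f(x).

Using the Lagrange interpolation formula with nodes -4, -3, 3, 5:
  L_0(x) = (x + 3)(x - 3)(x - 5) / -63
  L_1(x) = (x + 4)(x - 3)(x - 5) / 48
  L_2(x) = (x + 4)(x + 3)(x - 5) / -84
  L_3(x) = (x + 4)(x + 3)(x - 3) / 144
Then f(x) = 121·L_0(x) + 48·L_1(x) - 54·L_2(x) - 248·L_3(x).
Expanding and collecting terms gives f(x) = -2x^3 + x - 3.
Check: f(5) = -248. ✓

f(x) = -2x^3 + x - 3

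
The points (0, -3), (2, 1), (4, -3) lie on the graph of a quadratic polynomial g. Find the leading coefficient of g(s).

Write g(s) = as^2 + bs + c. Substituting each data point gives a linear system:
  c = -3
  4a + 2b + c = 1
  16a + 4b + c = -3
Solving the system yields a = -1, b = 4, c = -3.
So g(s) = -s² + 4s - 3.
The leading coefficient is -1.

-1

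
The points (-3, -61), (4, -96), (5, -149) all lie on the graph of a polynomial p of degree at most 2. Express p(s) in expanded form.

Write p(s) = as^2 + bs + c. Substituting each data point gives a linear system:
  9a - 3b + c = -61
  16a + 4b + c = -96
  25a + 5b + c = -149
Solving the system yields a = -6, b = 1, c = -4.
So p(s) = -6s² + s - 4.
Check: p(-3) = -61. ✓

p(s) = -6s^2 + s - 4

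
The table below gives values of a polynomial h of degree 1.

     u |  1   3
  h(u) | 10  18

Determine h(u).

Using the Lagrange interpolation formula with nodes 1, 3:
  L_0(u) = (u - 3) / -2
  L_1(u) = (u - 1) / 2
Then h(u) = 10·L_0(u) + 18·L_1(u).
Expanding and collecting terms gives h(u) = 4u + 6.
Check: h(1) = 10. ✓

h(u) = 4u + 6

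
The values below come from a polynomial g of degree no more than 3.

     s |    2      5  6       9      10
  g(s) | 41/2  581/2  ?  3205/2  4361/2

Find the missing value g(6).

The 4 known points determine the degree-3 polynomial uniquely.
Write g(s) = as^3 + bs^2 + cs + d. Substituting each data point gives a linear system:
  8a + 4b + 2c + d = 41/2
  125a + 25b + 5c + d = 581/2
  729a + 81b + 9c + d = 3205/2
  1000a + 100b + 10c + d = 4361/2
Solving the system yields a = 2, b = 2, c = -2, d = 1/2.
So g(s) = 2s^3 + 2s^2 - 2s + 1/2.
Then g(6) = 985/2.

985/2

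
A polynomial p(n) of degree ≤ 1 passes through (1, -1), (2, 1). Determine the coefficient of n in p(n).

2

Write p(n) = an + b. Substituting each data point gives a linear system:
  a + b = -1
  2a + b = 1
Solving the system yields a = 2, b = -3.
So p(n) = 2n - 3.
The leading coefficient is 2.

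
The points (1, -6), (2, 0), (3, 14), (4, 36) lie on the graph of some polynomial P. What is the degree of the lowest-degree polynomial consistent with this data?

Forward differences of the values at x = 1, 2, 3, 4:
  P  : -6  0  14  36
  Δ  : 6  14  22
  Δ^2: 8  8
  Δ^3: 0
The second differences are constant (8) and nonzero, while all higher differences vanish, so the minimal degree is 2.

2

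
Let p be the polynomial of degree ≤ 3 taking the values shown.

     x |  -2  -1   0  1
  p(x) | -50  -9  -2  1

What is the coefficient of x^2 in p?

-2

Write p(x) = ax^3 + bx^2 + cx + d. Substituting each data point gives a linear system:
  -8a + 4b - 2c + d = -50
  -a + b - c + d = -9
  d = -2
  a + b + c + d = 1
Solving the system yields a = 5, b = -2, c = 0, d = -2.
So p(x) = 5x³ - 2x² - 2.
The coefficient of x^2 is -2.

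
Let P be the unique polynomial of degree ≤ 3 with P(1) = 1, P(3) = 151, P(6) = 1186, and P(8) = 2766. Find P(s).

P(s) = 5s^3 + 4s^2 - 6s - 2

Using the Lagrange interpolation formula with nodes 1, 3, 6, 8:
  L_0(s) = (s - 3)(s - 6)(s - 8) / -70
  L_1(s) = (s - 1)(s - 6)(s - 8) / 30
  L_2(s) = (s - 1)(s - 3)(s - 8) / -30
  L_3(s) = (s - 1)(s - 3)(s - 6) / 70
Then P(s) = 1·L_0(s) + 151·L_1(s) + 1186·L_2(s) + 2766·L_3(s).
Expanding and collecting terms gives P(s) = 5s^3 + 4s^2 - 6s - 2.
Check: P(1) = 1. ✓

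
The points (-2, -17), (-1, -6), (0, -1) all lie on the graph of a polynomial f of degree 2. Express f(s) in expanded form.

Write f(s) = as^2 + bs + c. Substituting each data point gives a linear system:
  4a - 2b + c = -17
  a - b + c = -6
  c = -1
Solving the system yields a = -3, b = 2, c = -1.
So f(s) = -3s² + 2s - 1.
Check: f(0) = -1. ✓

f(s) = -3s^2 + 2s - 1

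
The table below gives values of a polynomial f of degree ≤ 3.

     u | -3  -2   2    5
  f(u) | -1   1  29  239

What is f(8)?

791

Write f(u) = au^3 + bu^2 + cu + d. Substituting each data point gives a linear system:
  -27a + 9b - 3c + d = -1
  -8a + 4b - 2c + d = 1
  8a + 4b + 2c + d = 29
  125a + 25b + 5c + d = 239
Solving the system yields a = 1, b = 4, c = 3, d = -1.
So f(u) = u³ + 4u² + 3u - 1.
Then f(8) = 791.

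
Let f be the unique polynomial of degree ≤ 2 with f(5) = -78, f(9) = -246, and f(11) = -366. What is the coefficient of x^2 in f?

Write f(x) = ax^2 + bx + c. Substituting each data point gives a linear system:
  25a + 5b + c = -78
  81a + 9b + c = -246
  121a + 11b + c = -366
Solving the system yields a = -3, b = 0, c = -3.
So f(x) = -3x^2 - 3.
The leading coefficient is -3.

-3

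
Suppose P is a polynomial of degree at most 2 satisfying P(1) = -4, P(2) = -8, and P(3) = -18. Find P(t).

Write P(t) = at^2 + bt + c. Substituting each data point gives a linear system:
  a + b + c = -4
  4a + 2b + c = -8
  9a + 3b + c = -18
Solving the system yields a = -3, b = 5, c = -6.
So P(t) = -3t^2 + 5t - 6.
Check: P(3) = -18. ✓

P(t) = -3t^2 + 5t - 6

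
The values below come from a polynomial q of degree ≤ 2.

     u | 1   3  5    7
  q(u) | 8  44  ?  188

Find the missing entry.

The 3 known points determine the degree-2 polynomial uniquely.
Write q(u) = au^2 + bu + c. Substituting each data point gives a linear system:
  a + b + c = 8
  9a + 3b + c = 44
  49a + 7b + c = 188
Solving the system yields a = 3, b = 6, c = -1.
So q(u) = 3u^2 + 6u - 1.
Then q(5) = 104.

104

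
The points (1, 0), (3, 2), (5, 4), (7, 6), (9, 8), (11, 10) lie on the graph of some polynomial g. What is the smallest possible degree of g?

Forward differences of the values at s = 1, 3, 5, 7, 9, 11:
  g  : 0  2  4  6  8  10
  Δ  : 2  2  2  2  2
  Δ^2: 0  0  0  0
  Δ^3: 0  0  0
  Δ^4: 0  0
  Δ^5: 0
The first differences are constant (2) and nonzero, while all higher differences vanish, so the minimal degree is 1.

1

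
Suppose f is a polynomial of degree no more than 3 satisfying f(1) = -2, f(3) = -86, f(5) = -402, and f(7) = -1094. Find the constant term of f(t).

-2

Write f(t) = at^3 + bt^2 + ct + d. Substituting each data point gives a linear system:
  a + b + c + d = -2
  27a + 9b + 3c + d = -86
  125a + 25b + 5c + d = -402
  343a + 49b + 7c + d = -1094
Solving the system yields a = -3, b = -2, c = 5, d = -2.
So f(t) = -3t^3 - 2t^2 + 5t - 2.
The constant term is -2.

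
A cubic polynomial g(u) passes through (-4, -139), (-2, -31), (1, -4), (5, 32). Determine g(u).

g(u) = u^3 - 4u^2 + 2u - 3

Using the Lagrange interpolation formula with nodes -4, -2, 1, 5:
  L_0(u) = (u + 2)(u - 1)(u - 5) / -90
  L_1(u) = (u + 4)(u - 1)(u - 5) / 42
  L_2(u) = (u + 4)(u + 2)(u - 5) / -60
  L_3(u) = (u + 4)(u + 2)(u - 1) / 252
Then g(u) = -139·L_0(u) - 31·L_1(u) - 4·L_2(u) + 32·L_3(u).
Expanding and collecting terms gives g(u) = u^3 - 4u^2 + 2u - 3.
Check: g(1) = -4. ✓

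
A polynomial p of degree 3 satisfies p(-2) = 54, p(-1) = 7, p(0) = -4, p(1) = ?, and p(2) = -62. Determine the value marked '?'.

The 4 known points determine the degree-3 polynomial uniquely.
Write p(x) = ax^3 + bx^2 + cx + d. Substituting each data point gives a linear system:
  -8a + 4b - 2c + d = 54
  -a + b - c + d = 7
  d = -4
  8a + 4b + 2c + d = -62
Solving the system yields a = -6, b = 0, c = -5, d = -4.
So p(x) = -6x³ - 5x - 4.
Then p(1) = -15.

-15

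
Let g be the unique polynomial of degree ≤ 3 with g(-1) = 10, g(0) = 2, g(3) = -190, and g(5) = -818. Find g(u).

g(u) = -6u^3 - 2u^2 - 4u + 2

Write g(u) = au^3 + bu^2 + cu + d. Substituting each data point gives a linear system:
  -a + b - c + d = 10
  d = 2
  27a + 9b + 3c + d = -190
  125a + 25b + 5c + d = -818
Solving the system yields a = -6, b = -2, c = -4, d = 2.
So g(u) = -6u^3 - 2u^2 - 4u + 2.
Check: g(3) = -190. ✓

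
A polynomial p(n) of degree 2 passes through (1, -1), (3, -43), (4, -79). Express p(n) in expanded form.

p(n) = -5n^2 - n + 5

Using the Lagrange interpolation formula with nodes 1, 3, 4:
  L_0(n) = (n - 3)(n - 4) / 6
  L_1(n) = (n - 1)(n - 4) / -2
  L_2(n) = (n - 1)(n - 3) / 3
Then p(n) = -1·L_0(n) - 43·L_1(n) - 79·L_2(n).
Expanding and collecting terms gives p(n) = -5n^2 - n + 5.
Check: p(1) = -1. ✓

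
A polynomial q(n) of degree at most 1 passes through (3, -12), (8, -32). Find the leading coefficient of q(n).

Write q(n) = an + b. Substituting each data point gives a linear system:
  3a + b = -12
  8a + b = -32
Solving the system yields a = -4, b = 0.
So q(n) = -4n.
The leading coefficient is -4.

-4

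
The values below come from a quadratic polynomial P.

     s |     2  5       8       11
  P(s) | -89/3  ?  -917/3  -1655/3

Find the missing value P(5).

-395/3

The 3 known points determine the degree-2 polynomial uniquely.
Write P(s) = as^2 + bs + c. Substituting each data point gives a linear system:
  4a + 2b + c = -89/3
  64a + 8b + c = -917/3
  121a + 11b + c = -1655/3
Solving the system yields a = -4, b = -6, c = -5/3.
So P(s) = -4s² - 6s - 5/3.
Then P(5) = -395/3.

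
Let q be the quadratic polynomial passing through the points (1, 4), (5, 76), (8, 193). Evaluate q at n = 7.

Using the Lagrange interpolation formula with nodes 1, 5, 8:
  L_0(n) = (n - 5)(n - 8) / 28
  L_1(n) = (n - 1)(n - 8) / -12
  L_2(n) = (n - 1)(n - 5) / 21
Then q(n) = 4·L_0(n) + 76·L_1(n) + 193·L_2(n).
Expanding and collecting terms gives q(n) = 3n² + 1.
Evaluating at n = 7: q(7) = 148.

148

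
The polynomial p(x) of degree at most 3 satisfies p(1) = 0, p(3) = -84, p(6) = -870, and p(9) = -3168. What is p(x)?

p(x) = -5x^3 + 6x^2 - x

Write p(x) = ax^3 + bx^2 + cx + d. Substituting each data point gives a linear system:
  a + b + c + d = 0
  27a + 9b + 3c + d = -84
  216a + 36b + 6c + d = -870
  729a + 81b + 9c + d = -3168
Solving the system yields a = -5, b = 6, c = -1, d = 0.
So p(x) = -5x³ + 6x² - x.
Check: p(1) = 0. ✓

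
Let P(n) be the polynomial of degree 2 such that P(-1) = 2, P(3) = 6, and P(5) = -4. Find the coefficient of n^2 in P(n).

Write P(n) = an^2 + bn + c. Substituting each data point gives a linear system:
  a - b + c = 2
  9a + 3b + c = 6
  25a + 5b + c = -4
Solving the system yields a = -1, b = 3, c = 6.
So P(n) = -n^2 + 3n + 6.
The leading coefficient is -1.

-1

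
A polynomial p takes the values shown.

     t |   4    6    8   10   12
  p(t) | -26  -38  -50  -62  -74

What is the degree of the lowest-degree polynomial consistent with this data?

Forward differences of the values at t = 4, 6, 8, 10, 12:
  p  : -26  -38  -50  -62  -74
  Δ  : -12  -12  -12  -12
  Δ^2: 0  0  0
  Δ^3: 0  0
  Δ^4: 0
The first differences are constant (-12) and nonzero, while all higher differences vanish, so the minimal degree is 1.

1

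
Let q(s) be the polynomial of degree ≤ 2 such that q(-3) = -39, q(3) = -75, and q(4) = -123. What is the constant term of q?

-3

Write q(s) = as^2 + bs + c. Substituting each data point gives a linear system:
  9a - 3b + c = -39
  9a + 3b + c = -75
  16a + 4b + c = -123
Solving the system yields a = -6, b = -6, c = -3.
So q(s) = -6s^2 - 6s - 3.
The constant term is -3.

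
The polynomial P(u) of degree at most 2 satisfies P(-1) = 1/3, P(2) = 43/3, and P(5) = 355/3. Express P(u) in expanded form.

Write P(u) = au^2 + bu + c. Substituting each data point gives a linear system:
  a - b + c = 1/3
  4a + 2b + c = 43/3
  25a + 5b + c = 355/3
Solving the system yields a = 5, b = -1/3, c = -5.
So P(u) = 5u² - (1/3)u - 5.
Check: P(-1) = 1/3. ✓

P(u) = 5u^2 - (1/3)u - 5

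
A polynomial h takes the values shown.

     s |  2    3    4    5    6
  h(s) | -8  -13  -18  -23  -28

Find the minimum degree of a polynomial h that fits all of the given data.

Forward differences of the values at s = 2, 3, 4, 5, 6:
  h  : -8  -13  -18  -23  -28
  Δ  : -5  -5  -5  -5
  Δ^2: 0  0  0
  Δ^3: 0  0
  Δ^4: 0
The first differences are constant (-5) and nonzero, while all higher differences vanish, so the minimal degree is 1.

1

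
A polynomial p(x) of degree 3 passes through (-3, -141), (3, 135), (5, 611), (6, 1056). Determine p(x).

p(x) = 5x^3 - x^2 + x + 6

Write p(x) = ax^3 + bx^2 + cx + d. Substituting each data point gives a linear system:
  -27a + 9b - 3c + d = -141
  27a + 9b + 3c + d = 135
  125a + 25b + 5c + d = 611
  216a + 36b + 6c + d = 1056
Solving the system yields a = 5, b = -1, c = 1, d = 6.
So p(x) = 5x³ - x² + x + 6.
Check: p(3) = 135. ✓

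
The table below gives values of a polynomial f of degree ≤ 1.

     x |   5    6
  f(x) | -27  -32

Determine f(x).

Using the Lagrange interpolation formula with nodes 5, 6:
  L_0(x) = (x - 6) / -1
  L_1(x) = (x - 5) / 1
Then f(x) = -27·L_0(x) - 32·L_1(x).
Expanding and collecting terms gives f(x) = -5x - 2.
Check: f(5) = -27. ✓

f(x) = -5x - 2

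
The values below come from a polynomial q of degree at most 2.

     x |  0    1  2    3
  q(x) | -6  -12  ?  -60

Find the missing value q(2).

The 3 known points determine the degree-2 polynomial uniquely.
Write q(x) = ax^2 + bx + c. Substituting each data point gives a linear system:
  c = -6
  a + b + c = -12
  9a + 3b + c = -60
Solving the system yields a = -6, b = 0, c = -6.
So q(x) = -6x^2 - 6.
Then q(2) = -30.

-30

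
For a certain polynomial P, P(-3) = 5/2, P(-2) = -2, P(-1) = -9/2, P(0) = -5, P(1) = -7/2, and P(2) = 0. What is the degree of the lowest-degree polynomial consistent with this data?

2

Forward differences of the values at t = -3, -2, -1, 0, 1, 2:
  P  : 5/2  -2  -9/2  -5  -7/2  0
  Δ  : -9/2  -5/2  -1/2  3/2  7/2
  Δ^2: 2  2  2  2
  Δ^3: 0  0  0
  Δ^4: 0  0
  Δ^5: 0
The second differences are constant (2) and nonzero, while all higher differences vanish, so the minimal degree is 2.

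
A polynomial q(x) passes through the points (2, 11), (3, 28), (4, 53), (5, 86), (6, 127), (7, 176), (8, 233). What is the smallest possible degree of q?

2

Forward differences of the values at x = 2, 3, 4, 5, 6, 7, 8:
  q  : 11  28  53  86  127  176  233
  Δ  : 17  25  33  41  49  57
  Δ^2: 8  8  8  8  8
  Δ^3: 0  0  0  0
  Δ^4: 0  0  0
  Δ^5: 0  0
  Δ^6: 0
The second differences are constant (8) and nonzero, while all higher differences vanish, so the minimal degree is 2.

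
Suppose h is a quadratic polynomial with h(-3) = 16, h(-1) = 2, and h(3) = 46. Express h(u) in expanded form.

h(u) = 3u^2 + 5u + 4

Using the Lagrange interpolation formula with nodes -3, -1, 3:
  L_0(u) = (u + 1)(u - 3) / 12
  L_1(u) = (u + 3)(u - 3) / -8
  L_2(u) = (u + 3)(u + 1) / 24
Then h(u) = 16·L_0(u) + 2·L_1(u) + 46·L_2(u).
Expanding and collecting terms gives h(u) = 3u^2 + 5u + 4.
Check: h(3) = 46. ✓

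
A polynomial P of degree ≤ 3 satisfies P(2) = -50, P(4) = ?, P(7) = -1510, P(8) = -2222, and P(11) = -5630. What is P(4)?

The 4 known points determine the degree-3 polynomial uniquely.
Write P(n) = an^3 + bn^2 + cn + d. Substituting each data point gives a linear system:
  8a + 4b + 2c + d = -50
  343a + 49b + 7c + d = -1510
  512a + 64b + 8c + d = -2222
  1331a + 121b + 11c + d = -5630
Solving the system yields a = -4, b = -2, c = -6, d = 2.
So P(n) = -4n^3 - 2n^2 - 6n + 2.
Then P(4) = -310.

-310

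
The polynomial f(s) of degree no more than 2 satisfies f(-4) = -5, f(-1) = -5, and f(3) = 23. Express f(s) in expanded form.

Using the Lagrange interpolation formula with nodes -4, -1, 3:
  L_0(s) = (s + 1)(s - 3) / 21
  L_1(s) = (s + 4)(s - 3) / -12
  L_2(s) = (s + 4)(s + 1) / 28
Then f(s) = -5·L_0(s) - 5·L_1(s) + 23·L_2(s).
Expanding and collecting terms gives f(s) = s^2 + 5s - 1.
Check: f(3) = 23. ✓

f(s) = s^2 + 5s - 1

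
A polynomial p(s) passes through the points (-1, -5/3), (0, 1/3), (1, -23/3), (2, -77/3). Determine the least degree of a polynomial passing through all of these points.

2

Forward differences of the values at s = -1, 0, 1, 2:
  p  : -5/3  1/3  -23/3  -77/3
  Δ  : 2  -8  -18
  Δ^2: -10  -10
  Δ^3: 0
The second differences are constant (-10) and nonzero, while all higher differences vanish, so the minimal degree is 2.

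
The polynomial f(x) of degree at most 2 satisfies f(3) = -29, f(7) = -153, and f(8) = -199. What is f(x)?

Using the Lagrange interpolation formula with nodes 3, 7, 8:
  L_0(x) = (x - 7)(x - 8) / 20
  L_1(x) = (x - 3)(x - 8) / -4
  L_2(x) = (x - 3)(x - 7) / 5
Then f(x) = -29·L_0(x) - 153·L_1(x) - 199·L_2(x).
Expanding and collecting terms gives f(x) = -3x^2 - x + 1.
Check: f(7) = -153. ✓

f(x) = -3x^2 - x + 1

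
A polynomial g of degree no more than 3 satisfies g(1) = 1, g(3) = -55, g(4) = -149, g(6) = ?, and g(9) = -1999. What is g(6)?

The 4 known points determine the degree-3 polynomial uniquely.
Write g(s) = as^3 + bs^2 + cs + d. Substituting each data point gives a linear system:
  a + b + c + d = 1
  27a + 9b + 3c + d = -55
  64a + 16b + 4c + d = -149
  729a + 81b + 9c + d = -1999
Solving the system yields a = -3, b = 2, c = 3, d = -1.
So g(s) = -3s^3 + 2s^2 + 3s - 1.
Then g(6) = -559.

-559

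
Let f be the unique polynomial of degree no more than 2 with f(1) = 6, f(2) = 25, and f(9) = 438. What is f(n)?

f(n) = 5n^2 + 4n - 3

Using the Lagrange interpolation formula with nodes 1, 2, 9:
  L_0(n) = (n - 2)(n - 9) / 8
  L_1(n) = (n - 1)(n - 9) / -7
  L_2(n) = (n - 1)(n - 2) / 56
Then f(n) = 6·L_0(n) + 25·L_1(n) + 438·L_2(n).
Expanding and collecting terms gives f(n) = 5n^2 + 4n - 3.
Check: f(2) = 25. ✓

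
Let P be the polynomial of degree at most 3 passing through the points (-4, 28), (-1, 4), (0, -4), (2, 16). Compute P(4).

Write P(t) = at^3 + bt^2 + ct + d. Substituting each data point gives a linear system:
  -64a + 16b - 4c + d = 28
  -a + b - c + d = 4
  d = -4
  8a + 4b + 2c + d = 16
Solving the system yields a = 1, b = 5, c = -4, d = -4.
So P(t) = t^3 + 5t^2 - 4t - 4.
Then P(4) = 124.

124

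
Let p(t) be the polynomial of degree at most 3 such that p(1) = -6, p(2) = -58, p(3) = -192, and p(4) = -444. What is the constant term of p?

Write p(t) = at^3 + bt^2 + ct + d. Substituting each data point gives a linear system:
  a + b + c + d = -6
  8a + 4b + 2c + d = -58
  27a + 9b + 3c + d = -192
  64a + 16b + 4c + d = -444
Solving the system yields a = -6, b = -5, c = 5, d = 0.
So p(t) = -6t^3 - 5t^2 + 5t.
The constant term is 0.

0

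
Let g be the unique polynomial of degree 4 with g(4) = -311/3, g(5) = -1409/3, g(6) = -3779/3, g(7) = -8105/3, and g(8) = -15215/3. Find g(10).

-41819/3

Forward differences of the values at x = 4, 5, 6, 7, 8:
  g  : -311/3  -1409/3  -3779/3  -8105/3  -15215/3
  Δ  : -366  -790  -1442  -2370
  Δ^2: -424  -652  -928
  Δ^3: -228  -276
  Δ^4: -48
The fourth differences are constant, confirming degree 4.
Interpolating (Newton forward form) and evaluating at x = 10 gives g(10) = -41819/3.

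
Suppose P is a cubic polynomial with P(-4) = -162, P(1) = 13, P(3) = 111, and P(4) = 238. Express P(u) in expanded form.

Using the Lagrange interpolation formula with nodes -4, 1, 3, 4:
  L_0(u) = (u - 1)(u - 3)(u - 4) / -280
  L_1(u) = (u + 4)(u - 3)(u - 4) / 30
  L_2(u) = (u + 4)(u - 1)(u - 4) / -14
  L_3(u) = (u + 4)(u - 1)(u - 3) / 24
Then P(u) = -162·L_0(u) + 13·L_1(u) + 111·L_2(u) + 238·L_3(u).
Expanding and collecting terms gives P(u) = 3u^3 + 2u^2 + 2u + 6.
Check: P(3) = 111. ✓

P(u) = 3u^3 + 2u^2 + 2u + 6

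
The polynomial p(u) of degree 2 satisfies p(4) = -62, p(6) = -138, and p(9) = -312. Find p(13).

Write p(u) = au^2 + bu + c. Substituting each data point gives a linear system:
  16a + 4b + c = -62
  36a + 6b + c = -138
  81a + 9b + c = -312
Solving the system yields a = -4, b = 2, c = -6.
So p(u) = -4u² + 2u - 6.
Then p(13) = -656.

-656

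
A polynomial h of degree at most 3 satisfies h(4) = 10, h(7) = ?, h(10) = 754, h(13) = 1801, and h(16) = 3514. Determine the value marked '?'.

211

The 4 known points determine the degree-3 polynomial uniquely.
Write h(n) = an^3 + bn^2 + cn + d. Substituting each data point gives a linear system:
  64a + 16b + 4c + d = 10
  1000a + 100b + 10c + d = 754
  2197a + 169b + 13c + d = 1801
  4096a + 256b + 16c + d = 3514
Solving the system yields a = 1, b = -2, c = -4, d = -6.
So h(n) = n^3 - 2n^2 - 4n - 6.
Then h(7) = 211.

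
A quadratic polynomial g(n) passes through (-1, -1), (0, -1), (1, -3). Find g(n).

g(n) = -n^2 - n - 1

Write g(n) = an^2 + bn + c. Substituting each data point gives a linear system:
  a - b + c = -1
  c = -1
  a + b + c = -3
Solving the system yields a = -1, b = -1, c = -1.
So g(n) = -n² - n - 1.
Check: g(1) = -3. ✓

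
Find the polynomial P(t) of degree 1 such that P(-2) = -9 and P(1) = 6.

P(t) = 5t + 1

Write P(t) = at + b. Substituting each data point gives a linear system:
  -2a + b = -9
  a + b = 6
Solving the system yields a = 5, b = 1.
So P(t) = 5t + 1.
Check: P(-2) = -9. ✓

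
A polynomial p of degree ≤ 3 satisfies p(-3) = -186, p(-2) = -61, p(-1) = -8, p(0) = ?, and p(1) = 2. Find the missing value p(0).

On equispaced nodes a degree-3 polynomial has vanishing fourth forward difference, so
  p(-3) - 4·p(-2) + 6·p(-1) - 4·p(0) + p(1) = 0.
Substituting the known values and solving for p(0):
  -4·p(0) = -12
  p(0) = 3.

3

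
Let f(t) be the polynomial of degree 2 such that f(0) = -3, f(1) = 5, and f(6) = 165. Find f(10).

Write f(t) = at^2 + bt + c. Substituting each data point gives a linear system:
  c = -3
  a + b + c = 5
  36a + 6b + c = 165
Solving the system yields a = 4, b = 4, c = -3.
So f(t) = 4t^2 + 4t - 3.
Then f(10) = 437.

437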